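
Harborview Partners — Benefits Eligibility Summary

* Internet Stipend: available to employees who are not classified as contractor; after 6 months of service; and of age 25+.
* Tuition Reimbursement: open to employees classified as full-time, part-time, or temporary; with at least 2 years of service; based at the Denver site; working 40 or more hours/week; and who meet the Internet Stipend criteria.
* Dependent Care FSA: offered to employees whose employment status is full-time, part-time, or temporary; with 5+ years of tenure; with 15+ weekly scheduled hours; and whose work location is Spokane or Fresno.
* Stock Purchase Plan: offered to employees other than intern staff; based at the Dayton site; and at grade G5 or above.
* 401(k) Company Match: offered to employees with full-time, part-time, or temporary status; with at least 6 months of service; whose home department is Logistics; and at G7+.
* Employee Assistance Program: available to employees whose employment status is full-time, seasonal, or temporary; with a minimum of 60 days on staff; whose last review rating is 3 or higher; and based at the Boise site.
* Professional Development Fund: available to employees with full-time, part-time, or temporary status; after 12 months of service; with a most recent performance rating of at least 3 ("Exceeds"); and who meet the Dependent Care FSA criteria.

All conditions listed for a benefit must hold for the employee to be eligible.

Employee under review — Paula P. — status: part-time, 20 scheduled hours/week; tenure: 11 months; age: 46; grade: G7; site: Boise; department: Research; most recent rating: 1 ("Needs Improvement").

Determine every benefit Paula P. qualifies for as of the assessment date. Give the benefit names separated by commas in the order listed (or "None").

Internet Stipend

Internet Stipend — status part-time ✓ (not excluded); service 11 months ≥ 6 months ✓; age 46 ≥ 25 ✓ → eligible.
Tuition Reimbursement — status part-time ✓; service 11 months < 2 years (≈730 days) ✗ → not eligible.
Dependent Care FSA — status part-time ✓; service 11 months < 5 years (≈1825 days) ✗ → not eligible.
Stock Purchase Plan — status part-time ✓ (not excluded); site Boise ✗ (not Dayton) → not eligible.
401(k) Company Match — status part-time ✓; service 11 months ≥ 6 months ✓; dept Research ✗ → not eligible.
Employee Assistance Program — status part-time ✗ (requires full-time, seasonal, or temporary) → not eligible.
Professional Development Fund — status part-time ✓; service 11 months < 12 months ✗ → not eligible.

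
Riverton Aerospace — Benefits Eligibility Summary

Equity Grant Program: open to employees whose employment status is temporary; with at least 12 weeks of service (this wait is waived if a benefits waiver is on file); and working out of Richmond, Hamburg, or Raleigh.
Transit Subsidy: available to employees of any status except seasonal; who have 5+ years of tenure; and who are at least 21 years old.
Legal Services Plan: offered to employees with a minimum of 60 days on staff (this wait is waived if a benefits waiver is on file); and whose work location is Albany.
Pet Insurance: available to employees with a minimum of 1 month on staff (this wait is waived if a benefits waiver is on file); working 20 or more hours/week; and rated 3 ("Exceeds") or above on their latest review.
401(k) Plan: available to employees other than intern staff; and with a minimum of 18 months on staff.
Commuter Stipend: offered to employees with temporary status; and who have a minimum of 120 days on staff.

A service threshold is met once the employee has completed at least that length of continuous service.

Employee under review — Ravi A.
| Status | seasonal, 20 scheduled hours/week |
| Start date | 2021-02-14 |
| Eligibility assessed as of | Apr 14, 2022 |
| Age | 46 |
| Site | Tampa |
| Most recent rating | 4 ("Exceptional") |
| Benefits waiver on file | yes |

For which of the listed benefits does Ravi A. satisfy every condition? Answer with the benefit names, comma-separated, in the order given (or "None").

Pet Insurance

Service from 2021-02-14 to Apr 14, 2022: 424 days.
Equity Grant Program — status seasonal ✗ (requires temporary) → not eligible.
Transit Subsidy — status seasonal ✗ (excluded) → not eligible.
Legal Services Plan — benefits waiver on file ✓; site Tampa ✗ (not Albany) → not eligible.
Pet Insurance — benefits waiver on file ✓; 20 hrs/wk ≥ 20 ✓; rating 4 ≥ 3 ✓ → eligible.
401(k) Plan — status seasonal ✓ (not excluded); service 424 days < 18 months (≈540 days) ✗ → not eligible.
Commuter Stipend — status seasonal ✗ (requires temporary) → not eligible.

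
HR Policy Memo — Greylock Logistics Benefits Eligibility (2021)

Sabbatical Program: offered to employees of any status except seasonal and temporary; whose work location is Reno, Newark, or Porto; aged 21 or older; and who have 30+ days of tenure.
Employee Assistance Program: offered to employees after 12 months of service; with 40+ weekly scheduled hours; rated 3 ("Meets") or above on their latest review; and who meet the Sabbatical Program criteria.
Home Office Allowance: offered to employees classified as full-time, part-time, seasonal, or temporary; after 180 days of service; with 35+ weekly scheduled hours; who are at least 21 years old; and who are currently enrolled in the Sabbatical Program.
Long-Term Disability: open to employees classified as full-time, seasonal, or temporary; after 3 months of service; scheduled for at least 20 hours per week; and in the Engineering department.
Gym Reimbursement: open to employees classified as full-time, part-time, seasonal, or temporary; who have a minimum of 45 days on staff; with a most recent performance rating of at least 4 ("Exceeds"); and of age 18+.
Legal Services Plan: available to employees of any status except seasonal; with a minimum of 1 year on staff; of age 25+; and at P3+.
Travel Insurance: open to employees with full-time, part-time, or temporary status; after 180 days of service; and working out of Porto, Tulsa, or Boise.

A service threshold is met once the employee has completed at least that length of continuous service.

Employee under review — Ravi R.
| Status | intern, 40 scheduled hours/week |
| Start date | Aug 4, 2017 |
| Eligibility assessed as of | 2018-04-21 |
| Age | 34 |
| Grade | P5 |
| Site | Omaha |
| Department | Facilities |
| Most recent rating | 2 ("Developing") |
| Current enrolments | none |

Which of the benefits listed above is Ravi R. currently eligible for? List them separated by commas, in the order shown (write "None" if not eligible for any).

None

Service from Aug 4, 2017 to 2018-04-21: 260 days.
Sabbatical Program — status intern ✓ (not excluded); site Omaha ✗ (not Reno, Newark, or Porto) → not eligible.
Employee Assistance Program — service 260 days < 12 months (≈360 days) ✗ → not eligible.
Home Office Allowance — status intern ✗ (requires full-time, part-time, seasonal, or temporary) → not eligible.
Long-Term Disability — status intern ✗ (requires full-time, seasonal, or temporary) → not eligible.
Gym Reimbursement — status intern ✗ (requires full-time, part-time, seasonal, or temporary) → not eligible.
Legal Services Plan — status intern ✓ (not excluded); service 260 days < 1 year (≈365 days) ✗ → not eligible.
Travel Insurance — status intern ✗ (requires full-time, part-time, or temporary) → not eligible.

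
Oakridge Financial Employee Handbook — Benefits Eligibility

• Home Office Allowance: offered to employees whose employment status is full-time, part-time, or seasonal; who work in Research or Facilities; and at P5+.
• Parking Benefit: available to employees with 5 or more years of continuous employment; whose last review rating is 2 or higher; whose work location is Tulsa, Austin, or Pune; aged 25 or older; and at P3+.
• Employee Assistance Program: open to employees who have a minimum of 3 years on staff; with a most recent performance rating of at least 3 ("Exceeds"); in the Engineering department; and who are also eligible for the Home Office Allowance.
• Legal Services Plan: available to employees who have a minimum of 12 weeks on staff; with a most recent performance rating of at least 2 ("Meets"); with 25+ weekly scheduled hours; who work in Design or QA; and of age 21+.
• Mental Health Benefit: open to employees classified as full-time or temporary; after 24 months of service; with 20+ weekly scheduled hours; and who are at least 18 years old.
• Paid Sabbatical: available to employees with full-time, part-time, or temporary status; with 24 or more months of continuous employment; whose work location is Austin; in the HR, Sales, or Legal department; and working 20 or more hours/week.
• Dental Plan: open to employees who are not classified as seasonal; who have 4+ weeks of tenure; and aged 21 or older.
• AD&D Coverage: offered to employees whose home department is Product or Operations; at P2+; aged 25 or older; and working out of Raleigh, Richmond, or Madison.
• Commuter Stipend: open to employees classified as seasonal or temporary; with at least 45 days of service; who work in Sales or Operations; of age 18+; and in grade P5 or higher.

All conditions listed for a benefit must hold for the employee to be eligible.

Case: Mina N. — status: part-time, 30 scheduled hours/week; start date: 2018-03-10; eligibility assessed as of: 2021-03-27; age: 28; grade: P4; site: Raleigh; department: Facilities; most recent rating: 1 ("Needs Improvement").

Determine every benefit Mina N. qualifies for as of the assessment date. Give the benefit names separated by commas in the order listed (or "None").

Dental Plan

Service from 2018-03-10 to 2021-03-27: 1113 days.
Home Office Allowance — status part-time ✓; dept Facilities ✓; grade P4 < P5 ✗ → not eligible.
Parking Benefit — service 1113 days < 5 years (≈1825 days) ✗ → not eligible.
Employee Assistance Program — service 1113 days ≥ 3 years (≈1095 days) ✓; rating 1 < 3 ✗ → not eligible.
Legal Services Plan — service 1113 days ≥ 12 weeks (≈84 days) ✓; rating 1 < 2 ✗ → not eligible.
Mental Health Benefit — status part-time ✗ (requires full-time or temporary) → not eligible.
Paid Sabbatical — status part-time ✓; service 1113 days ≥ 24 months (≈720 days) ✓; site Raleigh ✗ (not Austin) → not eligible.
Dental Plan — status part-time ✓ (not excluded); service 1113 days ≥ 4 weeks (≈28 days) ✓; age 28 ≥ 21 ✓ → eligible.
AD&D Coverage — dept Facilities ✗ → not eligible.
Commuter Stipend — status part-time ✗ (requires seasonal or temporary) → not eligible.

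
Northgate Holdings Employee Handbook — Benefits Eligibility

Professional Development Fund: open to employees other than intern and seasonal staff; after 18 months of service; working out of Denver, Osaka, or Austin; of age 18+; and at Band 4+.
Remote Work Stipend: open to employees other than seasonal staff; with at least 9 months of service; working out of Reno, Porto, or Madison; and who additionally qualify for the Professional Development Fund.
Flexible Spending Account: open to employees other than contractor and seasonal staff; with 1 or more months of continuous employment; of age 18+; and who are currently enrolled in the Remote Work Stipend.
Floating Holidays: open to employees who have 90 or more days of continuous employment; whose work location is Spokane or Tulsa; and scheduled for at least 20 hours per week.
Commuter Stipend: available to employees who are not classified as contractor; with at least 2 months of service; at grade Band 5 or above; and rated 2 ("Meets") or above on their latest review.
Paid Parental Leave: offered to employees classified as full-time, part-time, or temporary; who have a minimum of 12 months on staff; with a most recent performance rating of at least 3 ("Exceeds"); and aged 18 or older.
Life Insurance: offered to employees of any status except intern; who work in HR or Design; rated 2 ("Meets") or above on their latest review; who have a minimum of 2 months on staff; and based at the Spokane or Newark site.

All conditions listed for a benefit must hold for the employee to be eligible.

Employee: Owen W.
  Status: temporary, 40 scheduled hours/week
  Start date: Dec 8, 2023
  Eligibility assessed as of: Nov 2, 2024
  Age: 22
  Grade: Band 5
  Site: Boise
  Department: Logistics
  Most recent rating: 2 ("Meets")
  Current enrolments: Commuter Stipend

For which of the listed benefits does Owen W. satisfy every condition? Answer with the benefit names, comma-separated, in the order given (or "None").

Service from Dec 8, 2023 to Nov 2, 2024: 330 days.
Professional Development Fund — status temporary ✓ (not excluded); service 330 days < 18 months (≈540 days) ✗ → not eligible.
Remote Work Stipend — status temporary ✓ (not excluded); service 330 days ≥ 9 months (≈270 days) ✓; site Boise ✗ (not Reno, Porto, or Madison) → not eligible.
Flexible Spending Account — status temporary ✓ (not excluded); service 330 days ≥ 1 month (≈30 days) ✓; age 22 ≥ 18 ✓; not enrolled in Remote Work Stipend ✗ → not eligible.
Floating Holidays — service 330 days ≥ 90 days ✓; site Boise ✗ (not Spokane or Tulsa) → not eligible.
Commuter Stipend — status temporary ✓ (not excluded); service 330 days ≥ 2 months (≈60 days) ✓; grade Band 5 ≥ Band 5 ✓; rating 2 ≥ 2 ✓ → eligible.
Paid Parental Leave — status temporary ✓; service 330 days < 12 months (≈360 days) ✗ → not eligible.
Life Insurance — status temporary ✓ (not excluded); dept Logistics ✗ → not eligible.

Commuter Stipend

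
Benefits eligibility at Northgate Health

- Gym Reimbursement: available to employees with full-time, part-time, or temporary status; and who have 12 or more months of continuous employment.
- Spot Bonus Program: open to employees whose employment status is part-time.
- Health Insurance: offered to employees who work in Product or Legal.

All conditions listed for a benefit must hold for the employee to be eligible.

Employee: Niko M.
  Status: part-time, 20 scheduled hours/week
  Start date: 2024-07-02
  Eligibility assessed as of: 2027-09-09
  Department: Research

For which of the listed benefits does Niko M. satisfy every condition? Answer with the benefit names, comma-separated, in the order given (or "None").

Gym Reimbursement, Spot Bonus Program

Service from 2024-07-02 to 2027-09-09: 1164 days.
Gym Reimbursement — status part-time ✓; service 1164 days ≥ 12 months (≈360 days) ✓ → eligible.
Spot Bonus Program — status part-time ✓ → eligible.
Health Insurance — dept Research ✗ → not eligible.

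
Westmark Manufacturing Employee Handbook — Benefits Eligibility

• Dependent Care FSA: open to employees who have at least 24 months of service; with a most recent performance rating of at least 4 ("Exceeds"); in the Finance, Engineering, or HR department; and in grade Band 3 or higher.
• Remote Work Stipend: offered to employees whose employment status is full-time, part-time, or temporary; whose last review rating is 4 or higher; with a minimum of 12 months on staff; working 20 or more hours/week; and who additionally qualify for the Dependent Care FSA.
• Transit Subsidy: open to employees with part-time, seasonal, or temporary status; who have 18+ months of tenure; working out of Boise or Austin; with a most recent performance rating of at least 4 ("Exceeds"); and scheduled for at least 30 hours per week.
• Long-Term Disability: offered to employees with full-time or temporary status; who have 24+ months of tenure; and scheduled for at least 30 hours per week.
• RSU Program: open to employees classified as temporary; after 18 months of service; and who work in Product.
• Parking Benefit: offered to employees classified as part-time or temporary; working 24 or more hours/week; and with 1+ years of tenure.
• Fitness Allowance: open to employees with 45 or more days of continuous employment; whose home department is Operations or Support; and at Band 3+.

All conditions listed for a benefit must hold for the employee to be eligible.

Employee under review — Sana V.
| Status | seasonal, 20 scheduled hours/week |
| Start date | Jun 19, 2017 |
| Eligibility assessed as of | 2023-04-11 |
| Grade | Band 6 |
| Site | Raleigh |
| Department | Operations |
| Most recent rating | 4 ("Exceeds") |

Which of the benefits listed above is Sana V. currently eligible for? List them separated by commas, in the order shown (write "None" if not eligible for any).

Fitness Allowance

Service from Jun 19, 2017 to 2023-04-11: 2122 days.
Dependent Care FSA — service 2122 days ≥ 24 months (≈720 days) ✓; rating 4 ≥ 4 ✓; dept Operations ✗ → not eligible.
Remote Work Stipend — status seasonal ✗ (requires full-time, part-time, or temporary) → not eligible.
Transit Subsidy — status seasonal ✓; service 2122 days ≥ 18 months (≈540 days) ✓; site Raleigh ✗ (not Boise or Austin) → not eligible.
Long-Term Disability — status seasonal ✗ (requires full-time or temporary) → not eligible.
RSU Program — status seasonal ✗ (requires temporary) → not eligible.
Parking Benefit — status seasonal ✗ (requires part-time or temporary) → not eligible.
Fitness Allowance — service 2122 days ≥ 45 days ✓; dept Operations ✓; grade Band 6 ≥ Band 3 ✓ → eligible.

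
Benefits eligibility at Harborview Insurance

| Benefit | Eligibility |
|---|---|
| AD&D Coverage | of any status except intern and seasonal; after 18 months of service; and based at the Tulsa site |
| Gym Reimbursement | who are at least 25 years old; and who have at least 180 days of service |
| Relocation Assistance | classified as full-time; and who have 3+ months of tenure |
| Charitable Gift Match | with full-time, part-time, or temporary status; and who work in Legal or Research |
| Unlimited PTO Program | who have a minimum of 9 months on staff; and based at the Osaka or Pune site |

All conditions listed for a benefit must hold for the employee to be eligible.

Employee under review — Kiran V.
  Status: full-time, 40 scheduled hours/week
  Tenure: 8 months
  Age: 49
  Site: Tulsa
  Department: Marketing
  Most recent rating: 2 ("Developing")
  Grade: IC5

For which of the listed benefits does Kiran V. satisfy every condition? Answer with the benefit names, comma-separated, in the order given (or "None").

AD&D Coverage — status full-time ✓ (not excluded); service 8 months < 18 months ✗ → not eligible.
Gym Reimbursement — age 49 ≥ 25 ✓; service 8 months ≥ 180 days ✓ → eligible.
Relocation Assistance — status full-time ✓; service 8 months ≥ 3 months ✓ → eligible.
Charitable Gift Match — status full-time ✓; dept Marketing ✗ → not eligible.
Unlimited PTO Program — service 8 months < 9 months ✗ → not eligible.

Gym Reimbursement, Relocation Assistance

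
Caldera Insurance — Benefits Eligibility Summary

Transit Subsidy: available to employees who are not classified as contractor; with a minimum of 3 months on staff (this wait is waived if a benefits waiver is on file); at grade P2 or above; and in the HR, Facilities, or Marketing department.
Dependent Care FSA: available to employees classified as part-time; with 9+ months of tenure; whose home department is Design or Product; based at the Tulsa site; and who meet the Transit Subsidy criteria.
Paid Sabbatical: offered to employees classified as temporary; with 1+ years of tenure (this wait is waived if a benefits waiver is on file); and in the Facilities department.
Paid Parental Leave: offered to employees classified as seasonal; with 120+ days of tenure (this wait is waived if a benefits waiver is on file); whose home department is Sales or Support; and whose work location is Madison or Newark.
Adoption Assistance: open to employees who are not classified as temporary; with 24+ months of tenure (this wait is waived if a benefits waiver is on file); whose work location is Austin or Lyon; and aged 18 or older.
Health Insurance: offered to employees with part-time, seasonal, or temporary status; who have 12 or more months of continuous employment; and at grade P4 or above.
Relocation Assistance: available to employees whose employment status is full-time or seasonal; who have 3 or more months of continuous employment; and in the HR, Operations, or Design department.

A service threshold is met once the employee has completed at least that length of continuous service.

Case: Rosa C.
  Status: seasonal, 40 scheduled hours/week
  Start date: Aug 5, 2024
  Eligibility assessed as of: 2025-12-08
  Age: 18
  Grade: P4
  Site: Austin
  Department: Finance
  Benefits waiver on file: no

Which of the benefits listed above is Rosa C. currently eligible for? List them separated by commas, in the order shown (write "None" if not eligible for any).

Health Insurance

Service from Aug 5, 2024 to 2025-12-08: 490 days.
Transit Subsidy — status seasonal ✓ (not excluded); no waiver, service 490 days ≥ 3 months (≈90 days) ✓; grade P4 ≥ P2 ✓; dept Finance ✗ → not eligible.
Dependent Care FSA — status seasonal ✗ (requires part-time) → not eligible.
Paid Sabbatical — status seasonal ✗ (requires temporary) → not eligible.
Paid Parental Leave — status seasonal ✓; no waiver, service 490 days ≥ 120 days ✓; dept Finance ✗ → not eligible.
Adoption Assistance — status seasonal ✓ (not excluded); no waiver, service 490 days < 24 months (≈720 days) ✗ → not eligible.
Health Insurance — status seasonal ✓; service 490 days ≥ 12 months (≈360 days) ✓; grade P4 ≥ P4 ✓ → eligible.
Relocation Assistance — status seasonal ✓; service 490 days ≥ 3 months (≈90 days) ✓; dept Finance ✗ → not eligible.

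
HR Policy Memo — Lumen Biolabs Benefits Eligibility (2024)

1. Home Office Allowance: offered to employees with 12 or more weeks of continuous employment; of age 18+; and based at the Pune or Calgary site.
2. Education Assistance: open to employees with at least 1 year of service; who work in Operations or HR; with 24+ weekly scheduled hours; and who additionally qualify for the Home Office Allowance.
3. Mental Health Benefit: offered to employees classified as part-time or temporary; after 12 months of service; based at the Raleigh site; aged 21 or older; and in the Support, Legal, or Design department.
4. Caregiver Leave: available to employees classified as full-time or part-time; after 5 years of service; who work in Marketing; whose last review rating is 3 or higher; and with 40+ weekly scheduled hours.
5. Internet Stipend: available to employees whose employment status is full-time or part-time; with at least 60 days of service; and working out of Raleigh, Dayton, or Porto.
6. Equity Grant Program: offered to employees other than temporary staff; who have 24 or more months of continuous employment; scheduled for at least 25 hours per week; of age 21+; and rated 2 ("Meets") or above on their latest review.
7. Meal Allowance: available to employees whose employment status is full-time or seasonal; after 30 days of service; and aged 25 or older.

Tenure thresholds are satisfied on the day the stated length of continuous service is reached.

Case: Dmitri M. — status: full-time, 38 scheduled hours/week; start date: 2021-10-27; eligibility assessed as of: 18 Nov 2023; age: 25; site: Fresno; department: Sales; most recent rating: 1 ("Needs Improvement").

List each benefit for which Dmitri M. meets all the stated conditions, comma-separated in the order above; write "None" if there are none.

Meal Allowance

Service from 2021-10-27 to 18 Nov 2023: 752 days.
Home Office Allowance — service 752 days ≥ 12 weeks (≈84 days) ✓; age 25 ≥ 18 ✓; site Fresno ✗ (not Pune or Calgary) → not eligible.
Education Assistance — service 752 days ≥ 1 year (≈365 days) ✓; dept Sales ✗ → not eligible.
Mental Health Benefit — status full-time ✗ (requires part-time or temporary) → not eligible.
Caregiver Leave — status full-time ✓; service 752 days < 5 years (≈1825 days) ✗ → not eligible.
Internet Stipend — status full-time ✓; service 752 days ≥ 60 days ✓; site Fresno ✗ (not Raleigh, Dayton, or Porto) → not eligible.
Equity Grant Program — status full-time ✓ (not excluded); service 752 days ≥ 24 months (≈720 days) ✓; 38 hrs/wk ≥ 25 ✓; age 25 ≥ 21 ✓; rating 1 < 2 ✗ → not eligible.
Meal Allowance — status full-time ✓; service 752 days ≥ 30 days ✓; age 25 ≥ 25 ✓ → eligible.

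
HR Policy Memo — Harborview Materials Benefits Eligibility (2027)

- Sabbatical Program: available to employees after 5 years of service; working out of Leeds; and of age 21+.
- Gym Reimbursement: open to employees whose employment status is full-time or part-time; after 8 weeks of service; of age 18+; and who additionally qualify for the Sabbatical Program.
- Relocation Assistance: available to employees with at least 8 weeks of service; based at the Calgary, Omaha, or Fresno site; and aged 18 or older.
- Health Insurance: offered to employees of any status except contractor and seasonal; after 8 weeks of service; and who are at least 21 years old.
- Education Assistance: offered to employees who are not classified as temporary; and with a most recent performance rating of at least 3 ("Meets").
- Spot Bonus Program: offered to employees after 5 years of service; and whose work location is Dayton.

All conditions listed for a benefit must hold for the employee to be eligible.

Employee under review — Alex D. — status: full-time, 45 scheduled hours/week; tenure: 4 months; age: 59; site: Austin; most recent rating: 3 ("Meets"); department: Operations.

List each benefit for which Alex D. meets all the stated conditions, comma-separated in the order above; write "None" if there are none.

Health Insurance, Education Assistance

Sabbatical Program — service 4 months < 5 years (≈1825 days) ✗ → not eligible.
Gym Reimbursement — status full-time ✓; service 4 months ≥ 8 weeks (≈56 days) ✓; age 59 ≥ 18 ✓; not eligible for Sabbatical Program ✗ → not eligible.
Relocation Assistance — service 4 months ≥ 8 weeks (≈56 days) ✓; site Austin ✗ (not Calgary, Omaha, or Fresno) → not eligible.
Health Insurance — status full-time ✓ (not excluded); service 4 months ≥ 8 weeks (≈56 days) ✓; age 59 ≥ 21 ✓ → eligible.
Education Assistance — status full-time ✓ (not excluded); rating 3 ≥ 3 ✓ → eligible.
Spot Bonus Program — service 4 months < 5 years (≈1825 days) ✗ → not eligible.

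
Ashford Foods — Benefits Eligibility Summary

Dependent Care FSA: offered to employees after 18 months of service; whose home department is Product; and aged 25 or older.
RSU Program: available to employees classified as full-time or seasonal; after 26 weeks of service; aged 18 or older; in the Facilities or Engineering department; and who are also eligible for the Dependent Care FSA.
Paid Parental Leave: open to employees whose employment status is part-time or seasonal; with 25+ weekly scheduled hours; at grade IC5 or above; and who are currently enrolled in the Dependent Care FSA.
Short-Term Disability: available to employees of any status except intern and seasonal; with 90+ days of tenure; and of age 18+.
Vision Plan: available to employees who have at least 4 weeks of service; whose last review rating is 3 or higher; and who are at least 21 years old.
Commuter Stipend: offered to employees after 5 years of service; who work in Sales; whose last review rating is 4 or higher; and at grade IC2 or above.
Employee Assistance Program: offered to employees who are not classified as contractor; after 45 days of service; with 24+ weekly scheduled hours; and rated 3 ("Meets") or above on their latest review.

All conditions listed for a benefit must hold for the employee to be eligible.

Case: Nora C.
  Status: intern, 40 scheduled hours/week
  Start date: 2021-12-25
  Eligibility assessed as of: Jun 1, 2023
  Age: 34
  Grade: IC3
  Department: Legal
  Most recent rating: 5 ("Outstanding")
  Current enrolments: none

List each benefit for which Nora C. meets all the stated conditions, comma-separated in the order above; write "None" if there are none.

Vision Plan, Employee Assistance Program

Service from 2021-12-25 to Jun 1, 2023: 523 days.
Dependent Care FSA — service 523 days < 18 months (≈540 days) ✗ → not eligible.
RSU Program — status intern ✗ (requires full-time or seasonal) → not eligible.
Paid Parental Leave — status intern ✗ (requires part-time or seasonal) → not eligible.
Short-Term Disability — status intern ✗ (excluded) → not eligible.
Vision Plan — service 523 days ≥ 4 weeks (≈28 days) ✓; rating 5 ≥ 3 ✓; age 34 ≥ 21 ✓ → eligible.
Commuter Stipend — service 523 days < 5 years (≈1825 days) ✗ → not eligible.
Employee Assistance Program — status intern ✓ (not excluded); service 523 days ≥ 45 days ✓; 40 hrs/wk ≥ 24 ✓; rating 5 ≥ 3 ✓ → eligible.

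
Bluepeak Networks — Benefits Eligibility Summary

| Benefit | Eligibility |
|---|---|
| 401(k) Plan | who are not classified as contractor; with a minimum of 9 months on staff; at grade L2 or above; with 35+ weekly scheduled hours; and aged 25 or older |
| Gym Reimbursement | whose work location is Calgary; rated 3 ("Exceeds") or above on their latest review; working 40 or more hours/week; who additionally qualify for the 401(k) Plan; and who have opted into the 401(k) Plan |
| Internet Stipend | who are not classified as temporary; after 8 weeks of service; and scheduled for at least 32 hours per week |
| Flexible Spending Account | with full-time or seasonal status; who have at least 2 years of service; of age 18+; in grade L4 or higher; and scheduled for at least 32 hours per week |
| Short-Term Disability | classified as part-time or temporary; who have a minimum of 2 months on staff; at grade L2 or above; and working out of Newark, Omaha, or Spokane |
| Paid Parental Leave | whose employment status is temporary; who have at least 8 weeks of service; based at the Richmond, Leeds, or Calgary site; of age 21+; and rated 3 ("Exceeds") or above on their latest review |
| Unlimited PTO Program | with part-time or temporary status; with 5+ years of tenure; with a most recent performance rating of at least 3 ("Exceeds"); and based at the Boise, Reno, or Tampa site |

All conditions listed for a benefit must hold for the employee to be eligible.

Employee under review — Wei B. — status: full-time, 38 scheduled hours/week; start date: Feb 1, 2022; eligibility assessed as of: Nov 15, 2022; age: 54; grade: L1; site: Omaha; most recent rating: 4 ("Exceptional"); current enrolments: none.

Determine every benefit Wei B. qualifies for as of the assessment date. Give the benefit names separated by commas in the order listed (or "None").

Internet Stipend

Service from Feb 1, 2022 to Nov 15, 2022: 287 days.
401(k) Plan — status full-time ✓ (not excluded); service 287 days ≥ 9 months (≈270 days) ✓; grade L1 < L2 ✗ → not eligible.
Gym Reimbursement — site Omaha ✗ (not Calgary) → not eligible.
Internet Stipend — status full-time ✓ (not excluded); service 287 days ≥ 8 weeks (≈56 days) ✓; 38 hrs/wk ≥ 32 ✓ → eligible.
Flexible Spending Account — status full-time ✓; service 287 days < 2 years (≈730 days) ✗ → not eligible.
Short-Term Disability — status full-time ✗ (requires part-time or temporary) → not eligible.
Paid Parental Leave — status full-time ✗ (requires temporary) → not eligible.
Unlimited PTO Program — status full-time ✗ (requires part-time or temporary) → not eligible.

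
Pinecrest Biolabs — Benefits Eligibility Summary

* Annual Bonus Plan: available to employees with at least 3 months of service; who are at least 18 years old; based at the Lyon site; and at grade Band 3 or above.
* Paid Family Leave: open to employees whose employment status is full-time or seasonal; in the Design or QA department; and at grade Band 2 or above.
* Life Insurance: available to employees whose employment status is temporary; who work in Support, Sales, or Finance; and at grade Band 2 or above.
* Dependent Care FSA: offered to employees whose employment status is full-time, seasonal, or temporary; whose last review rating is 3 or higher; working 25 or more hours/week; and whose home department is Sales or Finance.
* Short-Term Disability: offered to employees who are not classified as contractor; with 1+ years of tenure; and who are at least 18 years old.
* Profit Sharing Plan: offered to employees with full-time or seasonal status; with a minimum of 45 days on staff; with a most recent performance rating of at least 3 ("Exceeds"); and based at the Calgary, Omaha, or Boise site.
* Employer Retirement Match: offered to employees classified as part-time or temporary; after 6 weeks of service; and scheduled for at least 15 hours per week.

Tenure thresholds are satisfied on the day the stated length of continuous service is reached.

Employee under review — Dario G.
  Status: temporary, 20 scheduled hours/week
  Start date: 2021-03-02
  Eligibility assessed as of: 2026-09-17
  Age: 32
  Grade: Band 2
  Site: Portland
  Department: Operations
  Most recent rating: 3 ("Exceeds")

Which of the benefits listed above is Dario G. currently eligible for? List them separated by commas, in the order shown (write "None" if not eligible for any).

Service from 2021-03-02 to 2026-09-17: 2025 days.
Annual Bonus Plan — service 2025 days ≥ 3 months (≈90 days) ✓; age 32 ≥ 18 ✓; site Portland ✗ (not Lyon) → not eligible.
Paid Family Leave — status temporary ✗ (requires full-time or seasonal) → not eligible.
Life Insurance — status temporary ✓; dept Operations ✗ → not eligible.
Dependent Care FSA — status temporary ✓; rating 3 ≥ 3 ✓; 20 hrs/wk < 25 ✗ → not eligible.
Short-Term Disability — status temporary ✓ (not excluded); service 2025 days ≥ 1 year (≈365 days) ✓; age 32 ≥ 18 ✓ → eligible.
Profit Sharing Plan — status temporary ✗ (requires full-time or seasonal) → not eligible.
Employer Retirement Match — status temporary ✓; service 2025 days ≥ 6 weeks (≈42 days) ✓; 20 hrs/wk ≥ 15 ✓ → eligible.

Short-Term Disability, Employer Retirement Match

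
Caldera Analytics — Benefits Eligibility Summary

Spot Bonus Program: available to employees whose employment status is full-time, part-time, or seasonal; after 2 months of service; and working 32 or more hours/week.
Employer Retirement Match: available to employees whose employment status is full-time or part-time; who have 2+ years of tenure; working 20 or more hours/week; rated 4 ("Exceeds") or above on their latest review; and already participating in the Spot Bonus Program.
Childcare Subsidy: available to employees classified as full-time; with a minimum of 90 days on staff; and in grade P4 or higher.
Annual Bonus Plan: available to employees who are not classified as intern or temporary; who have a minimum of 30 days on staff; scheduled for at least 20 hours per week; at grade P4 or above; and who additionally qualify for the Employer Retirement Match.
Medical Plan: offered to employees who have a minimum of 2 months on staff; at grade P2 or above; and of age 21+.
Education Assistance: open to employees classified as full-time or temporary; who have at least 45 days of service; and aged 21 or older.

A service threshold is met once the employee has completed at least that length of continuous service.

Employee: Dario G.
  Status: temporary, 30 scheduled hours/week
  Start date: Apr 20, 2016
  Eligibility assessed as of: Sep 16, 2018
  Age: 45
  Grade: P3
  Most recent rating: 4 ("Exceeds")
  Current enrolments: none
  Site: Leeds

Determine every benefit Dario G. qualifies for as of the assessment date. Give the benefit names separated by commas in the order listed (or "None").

Service from Apr 20, 2016 to Sep 16, 2018: 879 days.
Spot Bonus Program — status temporary ✗ (requires full-time, part-time, or seasonal) → not eligible.
Employer Retirement Match — status temporary ✗ (requires full-time or part-time) → not eligible.
Childcare Subsidy — status temporary ✗ (requires full-time) → not eligible.
Annual Bonus Plan — status temporary ✗ (excluded) → not eligible.
Medical Plan — service 879 days ≥ 2 months (≈60 days) ✓; grade P3 ≥ P2 ✓; age 45 ≥ 21 ✓ → eligible.
Education Assistance — status temporary ✓; service 879 days ≥ 45 days ✓; age 45 ≥ 21 ✓ → eligible.

Medical Plan, Education Assistance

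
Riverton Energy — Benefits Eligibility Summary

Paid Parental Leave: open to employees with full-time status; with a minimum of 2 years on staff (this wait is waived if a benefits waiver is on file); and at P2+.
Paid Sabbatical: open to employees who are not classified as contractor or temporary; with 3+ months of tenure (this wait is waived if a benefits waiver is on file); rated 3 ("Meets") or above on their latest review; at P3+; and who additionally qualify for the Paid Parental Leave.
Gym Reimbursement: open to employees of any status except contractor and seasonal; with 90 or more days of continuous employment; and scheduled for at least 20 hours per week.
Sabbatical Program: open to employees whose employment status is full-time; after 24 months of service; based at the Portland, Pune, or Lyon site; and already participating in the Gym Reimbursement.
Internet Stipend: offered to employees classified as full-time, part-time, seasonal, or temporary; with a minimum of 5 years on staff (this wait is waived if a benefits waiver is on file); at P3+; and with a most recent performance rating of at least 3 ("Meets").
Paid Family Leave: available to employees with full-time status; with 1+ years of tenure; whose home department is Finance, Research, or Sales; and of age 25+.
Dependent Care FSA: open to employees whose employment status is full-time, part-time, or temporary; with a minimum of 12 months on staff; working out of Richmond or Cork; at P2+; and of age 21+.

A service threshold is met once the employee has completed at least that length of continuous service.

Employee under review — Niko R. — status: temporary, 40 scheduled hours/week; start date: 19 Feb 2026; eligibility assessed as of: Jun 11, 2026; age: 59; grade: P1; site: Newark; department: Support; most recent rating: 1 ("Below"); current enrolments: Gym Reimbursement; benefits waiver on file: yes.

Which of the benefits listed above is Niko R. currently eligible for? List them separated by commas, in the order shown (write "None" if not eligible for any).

Gym Reimbursement

Service from 19 Feb 2026 to Jun 11, 2026: 112 days.
Paid Parental Leave — status temporary ✗ (requires full-time) → not eligible.
Paid Sabbatical — status temporary ✗ (excluded) → not eligible.
Gym Reimbursement — status temporary ✓ (not excluded); service 112 days ≥ 90 days ✓; 40 hrs/wk ≥ 20 ✓ → eligible.
Sabbatical Program — status temporary ✗ (requires full-time) → not eligible.
Internet Stipend — status temporary ✓; benefits waiver on file ✓; grade P1 < P3 ✗ → not eligible.
Paid Family Leave — status temporary ✗ (requires full-time) → not eligible.
Dependent Care FSA — status temporary ✓; service 112 days < 12 months (≈360 days) ✗ → not eligible.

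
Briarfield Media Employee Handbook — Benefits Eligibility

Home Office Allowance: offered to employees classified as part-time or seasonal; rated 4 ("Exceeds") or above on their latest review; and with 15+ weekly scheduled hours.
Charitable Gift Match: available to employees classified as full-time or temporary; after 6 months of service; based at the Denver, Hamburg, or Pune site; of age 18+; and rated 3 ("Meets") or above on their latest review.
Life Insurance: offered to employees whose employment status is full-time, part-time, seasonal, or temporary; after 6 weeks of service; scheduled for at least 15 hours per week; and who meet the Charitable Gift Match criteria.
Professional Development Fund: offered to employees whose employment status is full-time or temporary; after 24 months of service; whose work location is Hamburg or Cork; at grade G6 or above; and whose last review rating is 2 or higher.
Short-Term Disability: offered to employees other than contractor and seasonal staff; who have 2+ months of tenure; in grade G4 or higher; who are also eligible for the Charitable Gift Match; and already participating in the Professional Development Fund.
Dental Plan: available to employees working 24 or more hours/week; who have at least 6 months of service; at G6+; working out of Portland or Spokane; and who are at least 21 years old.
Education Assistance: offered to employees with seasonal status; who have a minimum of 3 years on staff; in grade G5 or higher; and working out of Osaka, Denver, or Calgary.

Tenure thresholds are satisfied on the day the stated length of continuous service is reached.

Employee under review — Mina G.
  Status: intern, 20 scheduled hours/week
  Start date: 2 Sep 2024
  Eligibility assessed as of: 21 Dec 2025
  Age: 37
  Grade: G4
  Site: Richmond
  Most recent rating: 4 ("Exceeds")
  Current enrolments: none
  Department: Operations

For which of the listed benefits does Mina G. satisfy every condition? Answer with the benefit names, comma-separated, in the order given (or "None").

Service from 2 Sep 2024 to 21 Dec 2025: 475 days.
Home Office Allowance — status intern ✗ (requires part-time or seasonal) → not eligible.
Charitable Gift Match — status intern ✗ (requires full-time or temporary) → not eligible.
Life Insurance — status intern ✗ (requires full-time, part-time, seasonal, or temporary) → not eligible.
Professional Development Fund — status intern ✗ (requires full-time or temporary) → not eligible.
Short-Term Disability — status intern ✓ (not excluded); service 475 days ≥ 2 months (≈60 days) ✓; grade G4 ≥ G4 ✓; not eligible for Charitable Gift Match ✗ → not eligible.
Dental Plan — 20 hrs/wk < 24 ✗ → not eligible.
Education Assistance — status intern ✗ (requires seasonal) → not eligible.

None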